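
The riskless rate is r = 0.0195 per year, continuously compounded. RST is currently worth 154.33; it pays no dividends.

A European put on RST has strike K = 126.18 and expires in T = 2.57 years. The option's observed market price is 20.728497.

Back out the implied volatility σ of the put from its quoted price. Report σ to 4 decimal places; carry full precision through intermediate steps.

sigma = 0.4114

At σ = 0.4114 the Black–Scholes value reproduces the quote:
σ√T = 0.4114·√2.57 = 0.659524
d₁ = (ln(S/K) + (r+σ²/2)T) / (σ√T) = (ln(154.33/126.18) + (0.0195+0.4114²/2)·2.57) / 0.659524 = (0.201384 + 0.267601) / 0.659524 = 0.711096
d₂ = d₁ − σ√T = 0.711096 − 0.659524 = 0.051571
e^{−rT} = 0.951120
N(−d₁) = 0.238512,  N(−d₂) = 0.479435
V = K·e^{−rT}·N(−d₂) − S·N(−d₁) = 57.538129 − 36.809632 = 20.728497 (equal to the quote); since ∂V/∂σ > 0 for all σ, the implied volatility is unique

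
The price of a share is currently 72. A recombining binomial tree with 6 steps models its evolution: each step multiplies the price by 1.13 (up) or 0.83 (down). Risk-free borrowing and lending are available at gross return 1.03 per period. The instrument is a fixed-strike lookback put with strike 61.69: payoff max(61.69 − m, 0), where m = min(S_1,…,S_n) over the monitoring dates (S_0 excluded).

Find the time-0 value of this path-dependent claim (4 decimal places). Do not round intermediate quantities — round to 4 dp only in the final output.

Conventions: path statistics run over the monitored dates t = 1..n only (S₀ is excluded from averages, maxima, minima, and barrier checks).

price = 3.9588

With p* = (R−d)/(u−d) = 0.6667, sum probability × payoff across the paths and divide by R^6.
Enumerate all 2^6 = 64 price paths (U = up ×1.13, D = down ×0.83); each path with k up-moves has probability p*^k·(1−p*)^(6−k).
DDDDDD: m=23.5397, payoff=38.1503, prob=0.001372
UDDDDD: m=32.0480, payoff=29.6420, prob=0.002743
DUDDDD: m=32.0480, payoff=29.6420, prob=0.002743
UUDDDD: m=43.6317, payoff=18.0583, prob=0.005487
DDUDDD: m=32.0480, payoff=29.6420, prob=0.002743
UDUDDD: m=43.6317, payoff=18.0583, prob=0.005487
DUUDDD: m=43.6317, payoff=18.0583, prob=0.005487
UUUDDD: m=59.4021, payoff=2.2879, prob=0.010974
DDDUDD: m=32.0480, payoff=29.6420, prob=0.002743
UDDUDD: m=43.6317, payoff=18.0583, prob=0.005487
DUDUDD: m=43.6317, payoff=18.0583, prob=0.005487
UUDUDD: m=59.4021, payoff=2.2879, prob=0.010974
DDUUDD: m=43.6317, payoff=18.0583, prob=0.005487
UDUUDD: m=59.4021, payoff=2.2879, prob=0.010974
DUUUDD: m=59.4021, payoff=2.2879, prob=0.010974
UUUUDD: m=80.8728, payoff=0.0000, prob=0.021948
DDDDUD: m=32.0480, payoff=29.6420, prob=0.002743
UDDDUD: m=43.6317, payoff=18.0583, prob=0.005487
DUDDUD: m=43.6317, payoff=18.0583, prob=0.005487
UUDDUD: m=59.4021, payoff=2.2879, prob=0.010974
DDUDUD: m=43.6317, payoff=18.0583, prob=0.005487
UDUDUD: m=59.4021, payoff=2.2879, prob=0.010974
DUUDUD: m=59.4021, payoff=2.2879, prob=0.010974
UUUDUD: m=80.8728, payoff=0.0000, prob=0.021948
DDDUUD: m=41.1687, payoff=20.5213, prob=0.005487
UDDUUD: m=56.0489, payoff=5.6411, prob=0.010974
DUDUUD: m=56.0489, payoff=5.6411, prob=0.010974
UUDUUD: m=76.3075, payoff=0.0000, prob=0.021948
DDUUUD: m=49.6008, payoff=12.0892, prob=0.010974
UDUUUD: m=67.5288, payoff=0.0000, prob=0.021948
DUUUUD: m=59.7600, payoff=1.9300, prob=0.021948
UUUUUD: m=81.3600, payoff=0.0000, prob=0.043896
DDDDDU: m=28.3611, payoff=33.3289, prob=0.002743
UDDDDU: m=38.6121, payoff=23.0779, prob=0.005487
DUDDDU: m=38.6121, payoff=23.0779, prob=0.005487
UUDDDU: m=52.5683, payoff=9.1217, prob=0.010974
DDUDDU: m=38.6121, payoff=23.0779, prob=0.005487
UDUDDU: m=52.5683, payoff=9.1217, prob=0.010974
DUUDDU: m=52.5683, payoff=9.1217, prob=0.010974
UUUDDU: m=71.5688, payoff=0.0000, prob=0.021948
DDDUDU: m=38.6121, payoff=23.0779, prob=0.005487
UDDUDU: m=52.5683, payoff=9.1217, prob=0.010974
DUDUDU: m=52.5683, payoff=9.1217, prob=0.010974
UUDUDU: m=71.5688, payoff=0.0000, prob=0.021948
DDUUDU: m=49.6008, payoff=12.0892, prob=0.010974
UDUUDU: m=67.5288, payoff=0.0000, prob=0.021948
DUUUDU: m=59.7600, payoff=1.9300, prob=0.021948
UUUUDU: m=81.3600, payoff=0.0000, prob=0.043896
DDDDUU: m=34.1700, payoff=27.5200, prob=0.005487
UDDDUU: m=46.5206, payoff=15.1694, prob=0.010974
DUDDUU: m=46.5206, payoff=15.1694, prob=0.010974
UUDDUU: m=63.3353, payoff=0.0000, prob=0.021948
DDUDUU: m=46.5206, payoff=15.1694, prob=0.010974
UDUDUU: m=63.3353, payoff=0.0000, prob=0.021948
DUUDUU: m=59.7600, payoff=1.9300, prob=0.021948
UUUDUU: m=81.3600, payoff=0.0000, prob=0.043896
DDDUUU: m=41.1687, payoff=20.5213, prob=0.010974
UDDUUU: m=56.0489, payoff=5.6411, prob=0.021948
DUDUUU: m=56.0489, payoff=5.6411, prob=0.021948
UUDUUU: m=76.3075, payoff=0.0000, prob=0.043896
DDUUUU: m=49.6008, payoff=12.0892, prob=0.021948
UDUUUU: m=67.5288, payoff=0.0000, prob=0.043896
DUUUUU: m=59.7600, payoff=1.9300, prob=0.043896
UUUUUU: m=81.3600, payoff=0.0000, prob=0.087791
Price = Σ prob·payoff / R^6 = 4.727013 / 1.194052 = 3.9588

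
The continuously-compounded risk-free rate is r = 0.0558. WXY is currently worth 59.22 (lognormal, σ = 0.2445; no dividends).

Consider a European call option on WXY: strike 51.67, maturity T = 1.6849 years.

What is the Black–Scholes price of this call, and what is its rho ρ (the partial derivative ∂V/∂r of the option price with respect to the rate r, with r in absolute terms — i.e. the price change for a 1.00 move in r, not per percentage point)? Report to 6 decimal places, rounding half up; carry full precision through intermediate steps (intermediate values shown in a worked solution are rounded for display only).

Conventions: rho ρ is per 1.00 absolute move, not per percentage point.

price = 14.459788
ρ = 56.640637

σ√T = 0.2445·√1.6849 = 0.317370
d₁ = (ln(S/K) + (r+σ²/2)T) / (σ√T) = (ln(59.22/51.67) + (0.0558+0.2445²/2)·1.6849) / 0.317370 = (0.136382 + 0.144379) / 0.317370 = 0.884650
d₂ = d₁ − σ√T = 0.884650 − 0.317370 = 0.567280
e^{−rT} = 0.910267
N(d₁) = 0.811827,  N(d₂) = 0.714738
Call price V = S·N(d₁) − K·e^{−rT}·N(d₂) = 48.076405 − 33.616617 = 14.459788
ρ = K·T·e^{−rT}·N(d₂) = 56.640637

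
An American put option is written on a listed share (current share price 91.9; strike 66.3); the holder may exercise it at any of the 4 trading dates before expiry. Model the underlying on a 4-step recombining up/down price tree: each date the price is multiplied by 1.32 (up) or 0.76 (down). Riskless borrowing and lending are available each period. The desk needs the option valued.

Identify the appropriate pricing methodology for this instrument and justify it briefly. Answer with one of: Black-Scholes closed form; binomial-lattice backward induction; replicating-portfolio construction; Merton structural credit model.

Key observation: early exercise of the strike-66.3 put must be checked at each of the 4 dates (spot 91.9), which forces a node-by-node comparison of intrinsic and continuation value backward from expiry.

framework: binomial-lattice backward induction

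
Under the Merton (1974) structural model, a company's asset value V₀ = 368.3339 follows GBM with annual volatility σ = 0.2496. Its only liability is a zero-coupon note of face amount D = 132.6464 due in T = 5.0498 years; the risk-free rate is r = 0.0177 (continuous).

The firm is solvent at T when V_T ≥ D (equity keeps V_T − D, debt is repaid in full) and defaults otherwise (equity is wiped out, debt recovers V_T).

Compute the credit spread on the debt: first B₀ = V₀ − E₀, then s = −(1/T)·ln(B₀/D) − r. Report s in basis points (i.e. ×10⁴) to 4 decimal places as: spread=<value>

Apply the equity-as-call identities (strike 132.6464, horizon 5.0498 years):
d₁ = [ln(V₀/D) + (r + σ²/2)T] / (σ√T)
   = [ln(368.3339/132.6464) + (0.0177 + 0.5·0.2496²)·5.0498] / (0.2496·√5.0498)
   = [1.021303 + 0.246683] / 0.560895 = 2.260647
d₂ = d₁ − σ√T = 2.260647 − 0.560895 = 1.699752
N(d₁) = 0.988109,  N(d₂) = 0.955411,  e^(−rT) = 0.914497
E₀ = V₀·N(d₁) − D·e^(−rT)·N(d₂)
   = 368.3339·0.988109 − 132.6464·0.914497·0.955411 = 248.058344
B₀ = V₀ − E₀ = 368.3339 − 248.058344 = 120.275556
spread = −(1/T)·ln(B₀/D) − r = −(1/5.0498)·ln(120.275556/132.6464) − 0.0177 = 0.00168721
in basis points: 0.00168721 × 10⁴ = 16.8721 bp

spread=16.8721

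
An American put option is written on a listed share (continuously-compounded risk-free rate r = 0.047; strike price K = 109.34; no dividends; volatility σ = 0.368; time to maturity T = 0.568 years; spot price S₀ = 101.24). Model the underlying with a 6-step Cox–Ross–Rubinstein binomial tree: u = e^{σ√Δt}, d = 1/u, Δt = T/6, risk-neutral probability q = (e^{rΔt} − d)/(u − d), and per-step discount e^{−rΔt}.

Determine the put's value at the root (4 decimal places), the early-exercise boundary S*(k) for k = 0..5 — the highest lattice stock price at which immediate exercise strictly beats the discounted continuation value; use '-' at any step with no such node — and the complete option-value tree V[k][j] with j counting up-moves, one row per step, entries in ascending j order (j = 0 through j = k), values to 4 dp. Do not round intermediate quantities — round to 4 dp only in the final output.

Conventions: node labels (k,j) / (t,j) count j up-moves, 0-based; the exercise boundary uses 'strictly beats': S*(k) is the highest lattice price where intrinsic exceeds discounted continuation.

Δt=0.09467  u=1.11989  d=0.89295  q=0.49137  discount=0.99556
step 6 (expiry): payoffs max(K−S,0) = 58.0171 44.9737 28.6155 8.1000 0.0000 0.0000 0.0000
step 5: (k=5,j=0): S=57.4758, K−S=51.8642, hold=51.3788 ⇒ V=51.8642 exercise | (k=5,j=1): S=72.0828, K−S=37.2572, hold=36.7718 ⇒ V=37.2572 exercise | (k=5,j=2): S=90.4021, K−S=18.9379, hold=18.4525 ⇒ V=18.9379 exercise | (k=5,j=3): S=113.3772, K−S=0.0000, hold=4.1016 ⇒ V=4.1016 continue | (k=5,j=4): S=142.1911, K−S=0.0000, hold=0.0000 ⇒ V=0.0000 continue | (k=5,j=5): S=178.3279, K−S=0.0000, hold=0.0000 ⇒ V=0.0000 continue  boundary S*=90.4021
step 4: (k=4,j=0): S=64.3663, K−S=44.9737, hold=44.4883 ⇒ V=44.9737 exercise | (k=4,j=1): S=80.7245, K−S=28.6155, hold=28.1301 ⇒ V=28.6155 exercise | (k=4,j=2): S=101.2400, K−S=8.1000, hold=11.5960 ⇒ V=11.5960 continue | (k=4,j=3): S=126.9694, K−S=0.0000, hold=2.0769 ⇒ V=2.0769 continue | (k=4,j=4): S=159.2377, K−S=0.0000, hold=0.0000 ⇒ V=0.0000 continue  boundary S*=80.7245
step 3: (k=3,j=0): S=72.0828, K−S=37.2572, hold=36.7718 ⇒ V=37.2572 exercise | (k=3,j=1): S=90.4021, K−S=18.9379, hold=20.1627 ⇒ V=20.1627 continue | (k=3,j=2): S=113.3772, K−S=0.0000, hold=6.8879 ⇒ V=6.8879 continue | (k=3,j=3): S=142.1911, K−S=0.0000, hold=1.0517 ⇒ V=1.0517 continue  boundary S*=72.0828
step 2: (k=2,j=0): S=80.7245, K−S=28.6155, hold=28.7293 ⇒ V=28.7293 continue | (k=2,j=1): S=101.2400, K−S=8.1000, hold=13.5792 ⇒ V=13.5792 continue | (k=2,j=2): S=126.9694, K−S=0.0000, hold=4.0023 ⇒ V=4.0023 continue  boundary S*=-
step 1: (k=1,j=0): S=90.4021, K−S=18.9379, hold=21.1905 ⇒ V=21.1905 continue | (k=1,j=1): S=113.3772, K−S=0.0000, hold=8.8340 ⇒ V=8.8340 continue  boundary S*=-
step 0: (k=0,j=0): S=101.2400, K−S=8.1000, hold=15.0517 ⇒ V=15.0517 continue  boundary S*=-

price = 15.0517
boundary = - - - 72.0828 80.7245 90.4021
tree:
15.0517
21.1905 8.8340
28.7293 13.5792 4.0023
37.2572 20.1627 6.8879 1.0517
44.9737 28.6155 11.5960 2.0769 0.0000
51.8642 37.2572 18.9379 4.1016 0.0000 0.0000
58.0171 44.9737 28.6155 8.1000 0.0000 0.0000 0.0000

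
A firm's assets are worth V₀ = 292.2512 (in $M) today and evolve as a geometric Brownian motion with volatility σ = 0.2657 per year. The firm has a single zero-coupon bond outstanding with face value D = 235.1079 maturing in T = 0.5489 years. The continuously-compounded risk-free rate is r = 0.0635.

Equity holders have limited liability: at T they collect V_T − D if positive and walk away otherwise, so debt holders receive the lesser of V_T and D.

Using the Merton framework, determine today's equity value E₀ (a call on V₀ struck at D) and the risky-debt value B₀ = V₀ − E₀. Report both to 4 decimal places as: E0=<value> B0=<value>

E0=67.5857 B0=224.6655

Equity is a call on the firm's assets struck at D = 235.1079:
d₁ = [ln(V₀/D) + (r + σ²/2)T] / (σ√T)
   = [ln(292.2512/235.1079) + (0.0635 + 0.5·0.2657²)·0.5489] / (0.2657·√0.5489)
   = [0.217569 + 0.054230] / 0.196851 = 1.380736
d₂ = d₁ − σ√T = 1.380736 − 0.196851 = 1.183884
N(d₁) = 0.916320,  N(d₂) = 0.881771,  e^(−rT) = 0.965745
E₀ = V₀·N(d₁) − D·e^(−rT)·N(d₂)
   = 292.2512·0.916320 − 235.1079·0.965745·0.881771 = 67.585736
B₀ = V₀ − E₀ = 292.2512 − 67.585736 = 224.665464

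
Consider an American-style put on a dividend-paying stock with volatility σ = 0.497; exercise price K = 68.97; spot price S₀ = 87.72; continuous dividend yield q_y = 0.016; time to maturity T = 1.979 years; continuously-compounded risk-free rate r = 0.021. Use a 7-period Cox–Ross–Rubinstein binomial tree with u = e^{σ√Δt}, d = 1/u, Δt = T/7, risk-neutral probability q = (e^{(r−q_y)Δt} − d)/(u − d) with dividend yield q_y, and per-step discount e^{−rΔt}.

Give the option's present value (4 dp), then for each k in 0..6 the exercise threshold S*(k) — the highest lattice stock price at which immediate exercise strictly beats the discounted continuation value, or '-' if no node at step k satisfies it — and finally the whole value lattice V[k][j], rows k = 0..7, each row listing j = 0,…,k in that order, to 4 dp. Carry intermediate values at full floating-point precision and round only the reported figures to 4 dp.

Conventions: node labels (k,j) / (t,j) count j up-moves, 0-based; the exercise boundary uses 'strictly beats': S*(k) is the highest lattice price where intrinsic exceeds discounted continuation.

price = 12.2249
boundary = - - - - 30.4813 39.7008 51.7090
tree:
12.2249
17.0954 6.1158
23.2503 9.3977 1.9703
30.5555 14.1542 3.3969 0.1591
38.4887 20.7498 5.8485 0.2842 0.0000
45.5673 29.2692 10.0551 0.5078 0.0000 0.0000
51.0020 38.4887 17.2610 0.9072 0.0000 0.0000 0.0000
55.1746 45.5673 29.2692 1.6208 0.0000 0.0000 0.0000 0.0000

params: Δt=0.28271 u=1.30247 d=0.76777 q=0.43696 e^(-rΔt)=0.99408
t_7 payoffs: 55.1746 45.5673 29.2692 1.6208 0.0000 0.0000 0.0000 0.0000
t_6: node(6,0) S=17.9680 payoff=51.0020 vs cont=50.6748 → 51.0020 [stop]  node(6,1) S=30.4813 payoff=38.4887 vs cont=38.2180 → 38.4887 [stop]  node(6,2) S=51.7090 payoff=17.2610 vs cont=17.0861 → 17.2610 [stop]  node(6,3) S=87.7200 payoff=0.0000 vs cont=0.9072 → 0.9072 [wait]  node(6,4) S=148.8097 payoff=0.0000 vs cont=0.0000 → 0.0000 [wait]  node(6,5) S=252.4434 payoff=0.0000 vs cont=0.0000 → 0.0000 [wait]  node(6,6) S=428.2494 payoff=0.0000 vs cont=0.0000 → 0.0000 [wait]  ⇒ S*(6)=51.7090
t_5: node(5,0) S=23.4027 payoff=45.5673 vs cont=45.2646 → 45.5673 [stop]  node(5,1) S=39.7008 payoff=29.2692 vs cont=29.0401 → 29.2692 [stop]  node(5,2) S=67.3492 payoff=1.6208 vs cont=10.0551 → 10.0551 [wait]  node(5,3) S=114.2523 payoff=0.0000 vs cont=0.5078 → 0.5078 [wait]  node(5,4) S=193.8196 payoff=0.0000 vs cont=0.0000 → 0.0000 [wait]  node(5,5) S=328.7989 payoff=0.0000 vs cont=0.0000 → 0.0000 [wait]  ⇒ S*(5)=39.7008
t_4: node(4,0) S=30.4813 payoff=38.4887 vs cont=38.2180 → 38.4887 [stop]  node(4,1) S=51.7090 payoff=17.2610 vs cont=20.7498 → 20.7498 [wait]  node(4,2) S=87.7200 payoff=0.0000 vs cont=5.8485 → 5.8485 [wait]  node(4,3) S=148.8097 payoff=0.0000 vs cont=0.2842 → 0.2842 [wait]  node(4,4) S=252.4434 payoff=0.0000 vs cont=0.0000 → 0.0000 [wait]  ⇒ S*(4)=30.4813
t_3: node(3,0) S=39.7008 payoff=29.2692 vs cont=30.5555 → 30.5555 [wait]  node(3,1) S=67.3492 payoff=1.6208 vs cont=14.1542 → 14.1542 [wait]  node(3,2) S=114.2523 payoff=0.0000 vs cont=3.3969 → 3.3969 [wait]  node(3,3) S=193.8196 payoff=0.0000 vs cont=0.1591 → 0.1591 [wait]  ⇒ S*(3)=-
t_2: node(2,0) S=51.7090 payoff=17.2610 vs cont=23.2503 → 23.2503 [wait]  node(2,1) S=87.7200 payoff=0.0000 vs cont=9.3977 → 9.3977 [wait]  node(2,2) S=148.8097 payoff=0.0000 vs cont=1.9703 → 1.9703 [wait]  ⇒ S*(2)=-
t_1: node(1,0) S=67.3492 payoff=1.6208 vs cont=17.0954 → 17.0954 [wait]  node(1,1) S=114.2523 payoff=0.0000 vs cont=6.1158 → 6.1158 [wait]  ⇒ S*(1)=-
t_0: node(0,0) S=87.7200 payoff=0.0000 vs cont=12.2249 → 12.2249 [wait]  ⇒ S*(0)=-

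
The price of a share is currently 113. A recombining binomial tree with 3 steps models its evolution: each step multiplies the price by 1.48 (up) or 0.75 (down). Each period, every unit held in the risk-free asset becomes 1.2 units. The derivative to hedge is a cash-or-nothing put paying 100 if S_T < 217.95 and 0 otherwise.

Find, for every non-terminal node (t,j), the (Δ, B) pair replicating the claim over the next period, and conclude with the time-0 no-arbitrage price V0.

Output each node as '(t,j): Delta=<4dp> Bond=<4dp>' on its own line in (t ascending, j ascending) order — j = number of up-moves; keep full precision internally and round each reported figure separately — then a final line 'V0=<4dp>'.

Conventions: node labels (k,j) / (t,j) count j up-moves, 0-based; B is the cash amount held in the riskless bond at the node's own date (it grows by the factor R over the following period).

(0,0): Delta=-0.3199 Bond=80.4634
(1,0): Delta=0.0000 Bond=69.4444
(1,1): Delta=-0.4208 Bond=113.4255
(2,0): Delta=0.0000 Bond=83.3333
(2,1): Delta=0.0000 Bond=83.3333
(2,2): Delta=-0.5534 Bond=168.9498
V0=44.3146

Arbitrage-free pricing uses the up-move probability p* = (R−d)/(u−d) = 0.6164, discounting each step at R = 1.2.
Payoffs at expiry: V(3,0)=100.0000, V(3,1)=100.0000, V(3,2)=100.0000, V(3,3)=0.0000
(2,0): S=63.5625. Δ = (V_up−V_dn)/(S_up−S_dn) = (100.0000−100.0000)/(94.0725−47.6719) = 0.0000. V = [p*·100.0000 + (1−p*)·100.0000]/1.2 = 83.3333. B = V − Δ·S = 83.3333.
(2,1): S=125.4300. Δ = (V_up−V_dn)/(S_up−S_dn) = (100.0000−100.0000)/(185.6364−94.0725) = 0.0000. V = [p*·100.0000 + (1−p*)·100.0000]/1.2 = 83.3333. B = V − Δ·S = 83.3333.
(2,2): S=247.5152. Δ = (V_up−V_dn)/(S_up−S_dn) = (0.0000−100.0000)/(366.3225−185.6364) = -0.5534. V = [p*·0.0000 + (1−p*)·100.0000]/1.2 = 31.9635. B = V − Δ·S = 168.9498.
(1,0): S=84.7500. Δ = (V_up−V_dn)/(S_up−S_dn) = (83.3333−83.3333)/(125.4300−63.5625) = 0.0000. V = [p*·83.3333 + (1−p*)·83.3333]/1.2 = 69.4444. B = V − Δ·S = 69.4444.
(1,1): S=167.2400. Δ = (V_up−V_dn)/(S_up−S_dn) = (31.9635−83.3333)/(247.5152−125.4300) = -0.4208. V = [p*·31.9635 + (1−p*)·83.3333]/1.2 = 43.0558. B = V − Δ·S = 113.4255.
(0,0): S=113.0000. Δ = (V_up−V_dn)/(S_up−S_dn) = (43.0558−69.4444)/(167.2400−84.7500) = -0.3199. V = [p*·43.0558 + (1−p*)·69.4444]/1.2 = 44.3146. B = V − Δ·S = 80.4634.
As a check, the time-0 holding Δ(0,0)·S0 + B(0,0) comes to 44.3146 — exactly V0.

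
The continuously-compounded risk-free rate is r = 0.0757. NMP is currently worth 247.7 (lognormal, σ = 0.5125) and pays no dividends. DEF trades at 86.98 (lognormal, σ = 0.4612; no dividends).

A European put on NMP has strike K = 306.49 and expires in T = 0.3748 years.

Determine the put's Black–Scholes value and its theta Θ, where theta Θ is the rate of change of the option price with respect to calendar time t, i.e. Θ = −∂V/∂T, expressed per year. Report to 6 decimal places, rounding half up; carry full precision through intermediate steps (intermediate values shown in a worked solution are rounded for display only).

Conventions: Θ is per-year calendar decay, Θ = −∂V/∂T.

σ√T = 0.5125·√0.3748 = 0.313757
d₁ = (ln(S/K) + (r+σ²/2)T) / (σ√T) = (ln(247.7/306.49) + (0.0757+0.5125²/2)·0.3748) / 0.313757 = (-0.212967 + 0.077594) / 0.313757 = -0.431457
d₂ = d₁ − σ√T = -0.431457 − 0.313757 = -0.745214
e^{−rT} = 0.972026
N(−d₁) = 0.666932,  N(−d₂) = 0.771929
Put price V = K·e^{−rT}·N(−d₂) − S·N(−d₁) = 229.970216 − 165.199020 = 64.771195
φ(d₁) = (1/√(2π))·e^{−d₁²/2} = 0.363485
Θ = −S·φ(d₁)·σ/(2√T) + r·K·e^{−rT}·N(−d₂) = −37.685747 + 17.408745 = -20.277001

price = 64.771195
Θ = -20.277001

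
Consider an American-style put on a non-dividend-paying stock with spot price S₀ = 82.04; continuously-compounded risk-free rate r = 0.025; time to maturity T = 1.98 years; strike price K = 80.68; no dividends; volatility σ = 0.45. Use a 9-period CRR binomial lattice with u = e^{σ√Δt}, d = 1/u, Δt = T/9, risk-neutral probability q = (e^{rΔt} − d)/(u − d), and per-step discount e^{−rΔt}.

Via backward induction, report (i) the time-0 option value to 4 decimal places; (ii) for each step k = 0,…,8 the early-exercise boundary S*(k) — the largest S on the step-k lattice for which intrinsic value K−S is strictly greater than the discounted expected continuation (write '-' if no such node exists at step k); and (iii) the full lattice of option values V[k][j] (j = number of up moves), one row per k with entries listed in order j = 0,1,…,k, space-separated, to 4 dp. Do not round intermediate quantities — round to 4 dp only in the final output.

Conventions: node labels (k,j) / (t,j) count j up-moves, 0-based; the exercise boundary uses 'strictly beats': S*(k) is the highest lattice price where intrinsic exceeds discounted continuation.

price = 18.1477
boundary = - - - - 35.2665 28.5559 35.2665 43.5540 53.7890
tree:
18.1477
23.8356 11.6987
30.4656 16.3504 6.3869
37.7938 22.2416 9.6416 2.6489
45.4135 29.3159 14.2166 4.3949 0.6343
52.1241 37.2528 20.3647 7.1811 1.1819 0.0000
57.5578 45.4135 28.1342 11.5025 2.2024 0.0000 0.0000
61.9575 52.1241 37.1260 17.9325 4.1040 0.0000 0.0000 0.0000
65.5200 57.5578 45.4135 26.8910 7.6476 0.0000 0.0000 0.0000 0.0000
68.4047 61.9575 52.1241 37.1260 14.2507 0.0000 0.0000 0.0000 0.0000 0.0000

Δt=0.22000  u=1.23500  d=0.80972  q=0.46040  discount=0.99452
step 9 (expiry): payoffs max(K−S,0) = 68.4047 61.9575 52.1241 37.1260 14.2507 0.0000 0.0000 0.0000 0.0000 0.0000
step 8: (k=8,j=0): S=15.1600, K−S=65.5200, hold=65.0775 ⇒ V=65.5200 exercise | (k=8,j=1): S=23.1222, K−S=57.5578, hold=57.1152 ⇒ V=57.5578 exercise | (k=8,j=2): S=35.2665, K−S=45.4135, hold=44.9710 ⇒ V=45.4135 exercise | (k=8,j=3): S=53.7890, K−S=26.8910, hold=26.4484 ⇒ V=26.8910 exercise | (k=8,j=4): S=82.0400, K−S=0.0000, hold=7.6476 ⇒ V=7.6476 continue | (k=8,j=5): S=125.1289, K−S=0.0000, hold=0.0000 ⇒ V=0.0000 continue | (k=8,j=6): S=190.8489, K−S=0.0000, hold=0.0000 ⇒ V=0.0000 continue | (k=8,j=7): S=291.0861, K−S=0.0000, hold=0.0000 ⇒ V=0.0000 continue | (k=8,j=8): S=443.9698, K−S=0.0000, hold=0.0000 ⇒ V=0.0000 continue  boundary S*=53.7890
step 7: (k=7,j=0): S=18.7225, K−S=61.9575, hold=61.5150 ⇒ V=61.9575 exercise | (k=7,j=1): S=28.5559, K−S=52.1241, hold=51.6816 ⇒ V=52.1241 exercise | (k=7,j=2): S=43.5540, K−S=37.1260, hold=36.6835 ⇒ V=37.1260 exercise | (k=7,j=3): S=66.4293, K−S=14.2507, hold=17.9325 ⇒ V=17.9325 continue | (k=7,j=4): S=101.3192, K−S=0.0000, hold=4.1040 ⇒ V=4.1040 continue | (k=7,j=5): S=154.5338, K−S=0.0000, hold=0.0000 ⇒ V=0.0000 continue | (k=7,j=6): S=235.6978, K−S=0.0000, hold=0.0000 ⇒ V=0.0000 continue | (k=7,j=7): S=359.4906, K−S=0.0000, hold=0.0000 ⇒ V=0.0000 continue  boundary S*=43.5540
step 6: (k=6,j=0): S=23.1222, K−S=57.5578, hold=57.1152 ⇒ V=57.5578 exercise | (k=6,j=1): S=35.2665, K−S=45.4135, hold=44.9710 ⇒ V=45.4135 exercise | (k=6,j=2): S=53.7890, K−S=26.8910, hold=28.1342 ⇒ V=28.1342 continue | (k=6,j=3): S=82.0400, K−S=0.0000, hold=11.5025 ⇒ V=11.5025 continue | (k=6,j=4): S=125.1289, K−S=0.0000, hold=2.2024 ⇒ V=2.2024 continue | (k=6,j=5): S=190.8489, K−S=0.0000, hold=0.0000 ⇒ V=0.0000 continue | (k=6,j=6): S=291.0861, K−S=0.0000, hold=0.0000 ⇒ V=0.0000 continue  boundary S*=35.2665
step 5: (k=5,j=0): S=28.5559, K−S=52.1241, hold=51.6816 ⇒ V=52.1241 exercise | (k=5,j=1): S=43.5540, K−S=37.1260, hold=37.2528 ⇒ V=37.2528 continue | (k=5,j=2): S=66.4293, K−S=14.2507, hold=20.3647 ⇒ V=20.3647 continue | (k=5,j=3): S=101.3192, K−S=0.0000, hold=7.1811 ⇒ V=7.1811 continue | (k=5,j=4): S=154.5338, K−S=0.0000, hold=1.1819 ⇒ V=1.1819 continue | (k=5,j=5): S=235.6978, K−S=0.0000, hold=0.0000 ⇒ V=0.0000 continue  boundary S*=28.5559
step 4: (k=4,j=0): S=35.2665, K−S=45.4135, hold=45.0291 ⇒ V=45.4135 exercise | (k=4,j=1): S=53.7890, K−S=26.8910, hold=29.3159 ⇒ V=29.3159 continue | (k=4,j=2): S=82.0400, K−S=0.0000, hold=14.2166 ⇒ V=14.2166 continue | (k=4,j=3): S=125.1289, K−S=0.0000, hold=4.3949 ⇒ V=4.3949 continue | (k=4,j=4): S=190.8489, K−S=0.0000, hold=0.6343 ⇒ V=0.6343 continue  boundary S*=35.2665
step 3: (k=3,j=0): S=43.5540, K−S=37.1260, hold=37.7938 ⇒ V=37.7938 continue | (k=3,j=1): S=66.4293, K−S=14.2507, hold=22.2416 ⇒ V=22.2416 continue | (k=3,j=2): S=101.3192, K−S=0.0000, hold=9.6416 ⇒ V=9.6416 continue | (k=3,j=3): S=154.5338, K−S=0.0000, hold=2.6489 ⇒ V=2.6489 continue  boundary S*=-
step 2: (k=2,j=0): S=53.7890, K−S=26.8910, hold=30.4656 ⇒ V=30.4656 continue | (k=2,j=1): S=82.0400, K−S=0.0000, hold=16.3504 ⇒ V=16.3504 continue | (k=2,j=2): S=125.1289, K−S=0.0000, hold=6.3869 ⇒ V=6.3869 continue  boundary S*=-
step 1: (k=1,j=0): S=66.4293, K−S=14.2507, hold=23.8356 ⇒ V=23.8356 continue | (k=1,j=1): S=101.3192, K−S=0.0000, hold=11.6987 ⇒ V=11.6987 continue  boundary S*=-
step 0: (k=0,j=0): S=82.0400, K−S=0.0000, hold=18.1477 ⇒ V=18.1477 continue  boundary S*=-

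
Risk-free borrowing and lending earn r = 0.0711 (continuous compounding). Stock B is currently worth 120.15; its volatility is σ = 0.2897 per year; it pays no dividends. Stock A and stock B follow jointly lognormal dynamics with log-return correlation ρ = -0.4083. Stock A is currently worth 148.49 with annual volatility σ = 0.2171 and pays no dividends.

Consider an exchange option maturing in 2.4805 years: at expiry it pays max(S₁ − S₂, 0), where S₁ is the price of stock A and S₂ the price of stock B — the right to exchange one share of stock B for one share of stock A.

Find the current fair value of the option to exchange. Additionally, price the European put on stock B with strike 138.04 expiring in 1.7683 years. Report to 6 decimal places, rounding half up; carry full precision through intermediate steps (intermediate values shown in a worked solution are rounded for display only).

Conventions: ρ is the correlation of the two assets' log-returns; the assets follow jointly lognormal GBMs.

exchange price = 51.214071
price(stock B put K=138.04) = 19.273927

σ_eff = √(σ₁² + σ₂² − 2ρσ₁σ₂) = √(0.2171² + 0.2897² − 2·-0.4083·0.2171·0.2897) = 0.427104
d₁ = (ln(S₁/S₂) + (q₂ − q₁ + σ_eff²/2)T) / (σ_eff√T) = (ln(148.49/120.15) + (0.0 − 0.0 + 0.091209)·2.4805) / 0.672671 = 0.651165
d₂ = d₁ − σ_eff√T = 0.651165 − 0.672671 = -0.021507
N(d₁) = 0.742530,  N(d₂) = 0.491421
V = S₁·e^{−q₁T}·N(d₁) − S₂·e^{−q₂T}·N(d₂) = 110.258280 − 59.044210 = 51.214071
[vanilla: stock B put K=138.04]
σ√T = 0.2897·√1.7683 = 0.385236
d₁ = (ln(S/K) + (r+σ²/2)T) / (σ√T) = (ln(120.15/138.04) + (0.0711+0.2897²/2)·1.7683) / 0.385236 = (-0.138803 + 0.199929) / 0.385236 = 0.158674
d₂ = d₁ − σ√T = 0.158674 − 0.385236 = -0.226562
e^{−rT} = 0.881856
N(−d₁) = 0.436963,  N(−d₂) = 0.589618
price = K·e^{−rT}·N(−d₂) − S·N(−d₁) = 71.775019 − 52.501092 = 19.273927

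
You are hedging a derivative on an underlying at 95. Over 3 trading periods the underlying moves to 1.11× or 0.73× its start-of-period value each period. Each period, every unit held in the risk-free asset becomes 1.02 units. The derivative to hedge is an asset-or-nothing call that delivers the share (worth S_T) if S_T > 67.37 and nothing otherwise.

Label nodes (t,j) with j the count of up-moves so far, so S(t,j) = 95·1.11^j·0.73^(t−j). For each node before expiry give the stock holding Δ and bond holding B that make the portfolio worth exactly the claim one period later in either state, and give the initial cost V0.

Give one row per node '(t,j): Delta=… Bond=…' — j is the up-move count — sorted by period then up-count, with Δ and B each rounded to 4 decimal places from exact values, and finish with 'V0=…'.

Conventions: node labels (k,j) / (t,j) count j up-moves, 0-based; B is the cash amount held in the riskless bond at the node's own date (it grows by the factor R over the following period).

(0,0): Delta=1.5121 Bond=-55.9158
(1,0): Delta=2.4259 Bond=-120.4053
(1,1): Delta=1.3256 Bond=-37.3672
(2,0): Delta=0.0000 Bond=0.0000
(2,1): Delta=2.9211 Bond=-160.9280
(2,2): Delta=1.0000 Bond=0.0000
V0=87.7368

Since d<R<u, set p* = (R−d)/(u−d) = 0.7632; price each node as the discounted p*-expectation of its children.
Payoffs at expiry: V(3,0)=0.0000, V(3,1)=0.0000, V(3,2)=85.4461, V(3,3)=129.9249
(2,0): S=50.6255. Δ = (V_up−V_dn)/(S_up−S_dn) = (0.0000−0.0000)/(56.1943−36.9566) = 0.0000. V = [p*·0.0000 + (1−p*)·0.0000]/1.02 = 0.0000. B = V − Δ·S = 0.0000.
(2,1): S=76.9785. Δ = (V_up−V_dn)/(S_up−S_dn) = (85.4461−0.0000)/(85.4461−56.1943) = 2.9211. V = [p*·85.4461 + (1−p*)·0.0000]/1.02 = 63.9303. B = V − Δ·S = -160.9280.
(2,2): S=117.0495. Δ = (V_up−V_dn)/(S_up−S_dn) = (129.9249−85.4461)/(129.9249−85.4461) = 1.0000. V = [p*·129.9249 + (1−p*)·85.4461]/1.02 = 117.0495. B = V − Δ·S = 0.0000.
(1,0): S=69.3500. Δ = (V_up−V_dn)/(S_up−S_dn) = (63.9303−0.0000)/(76.9785−50.6255) = 2.4259. V = [p*·63.9303 + (1−p*)·0.0000]/1.02 = 47.8323. B = V − Δ·S = -120.4053.
(1,1): S=105.4500. Δ = (V_up−V_dn)/(S_up−S_dn) = (117.0495−63.9303)/(117.0495−76.9785) = 1.3256. V = [p*·117.0495 + (1−p*)·63.9303]/1.02 = 102.4202. B = V − Δ·S = -37.3672.
(0,0): S=95.0000. Δ = (V_up−V_dn)/(S_up−S_dn) = (102.4202−47.8323)/(105.4500−69.3500) = 1.5121. V = [p*·102.4202 + (1−p*)·47.8323]/1.02 = 87.7368. B = V − Δ·S = -55.9158.
Sanity check at the root: Δ(0,0)·S0 + B(0,0) reproduces V0 = 87.7368.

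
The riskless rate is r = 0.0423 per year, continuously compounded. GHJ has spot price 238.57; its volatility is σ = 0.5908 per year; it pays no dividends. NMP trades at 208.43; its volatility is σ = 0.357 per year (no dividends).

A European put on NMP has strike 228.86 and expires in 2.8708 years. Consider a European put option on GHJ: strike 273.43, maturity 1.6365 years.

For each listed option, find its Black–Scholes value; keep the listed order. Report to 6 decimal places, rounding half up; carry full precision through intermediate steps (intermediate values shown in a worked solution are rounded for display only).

price(NMP put K=228.86) = 46.038468
price(GHJ put K=273.43) = 81.256082

[NMP put K=228.86]
σ√T = 0.357·√2.8708 = 0.604881
d₁ = (ln(S/K) + (r+σ²/2)T) / (σ√T) = (ln(208.43/228.86) + (0.0423+0.357²/2)·2.8708) / 0.604881 = (-0.093507 + 0.304375) / 0.604881 = 0.348611
d₂ = d₁ − σ√T = 0.348611 − 0.604881 = -0.256270
e^{−rT} = 0.885649
N(−d₁) = 0.363691,  N(−d₂) = 0.601129
price = K·e^{−rT}·N(−d₂) − S·N(−d₁) = 121.842533 − 75.804065 = 46.038468
[GHJ put K=273.43]
σ√T = 0.5908·√1.6365 = 0.755785
d₁ = (ln(S/K) + (r+σ²/2)T) / (σ√T) = (ln(238.57/273.43) + (0.0423+0.5908²/2)·1.6365) / 0.755785 = (-0.136383 + 0.354830) / 0.755785 = 0.289033
d₂ = d₁ − σ√T = 0.289033 − 0.755785 = -0.466752
e^{−rT} = 0.933118
N(−d₁) = 0.386278,  N(−d₂) = 0.679662
price = K·e^{−rT}·N(−d₂) − S·N(−d₁) = 173.410448 − 92.154366 = 81.256082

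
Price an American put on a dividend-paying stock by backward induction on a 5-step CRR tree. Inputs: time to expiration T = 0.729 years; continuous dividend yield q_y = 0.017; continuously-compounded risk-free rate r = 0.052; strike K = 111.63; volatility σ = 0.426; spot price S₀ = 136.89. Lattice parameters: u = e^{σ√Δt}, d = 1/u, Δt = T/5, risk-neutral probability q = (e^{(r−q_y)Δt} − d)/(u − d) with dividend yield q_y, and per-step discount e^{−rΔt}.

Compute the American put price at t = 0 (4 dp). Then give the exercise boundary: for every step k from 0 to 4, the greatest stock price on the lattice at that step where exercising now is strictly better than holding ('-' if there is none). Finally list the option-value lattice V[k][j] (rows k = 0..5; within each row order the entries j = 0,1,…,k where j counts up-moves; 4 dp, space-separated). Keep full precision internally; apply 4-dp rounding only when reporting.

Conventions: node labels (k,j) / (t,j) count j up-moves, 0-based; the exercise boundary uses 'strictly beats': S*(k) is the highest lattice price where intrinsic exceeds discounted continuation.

price = 6.7957
boundary = - - - - 71.4163
tree:
6.7957
11.2049 2.0328
17.9768 3.9020 0.0000
27.7285 7.4901 0.0000 0.0000
40.2137 14.3777 0.0000 0.0000 0.0000
50.9349 27.5987 0.0000 0.0000 0.0000 0.0000

Δt=0.14580, u=1.17664, d=0.84988, q=0.47508, disc=e^(-rΔt)=0.99245
k=5 terminal: V=max(K-S,0) → 50.9349 27.5987 0.0000 0.0000 0.0000 0.0000
k=4: j=0 S=71.4163 intr=40.2137 cont=39.5473 V=40.2137[EX]; j=1 S=98.8746 intr=12.7554 cont=14.3777 V=14.3777[hold]; j=2 S=136.8900 intr=0.0000 cont=0.0000 V=0.0000[hold]; j=3 S=189.5217 intr=0.0000 cont=0.0000 V=0.0000[hold]; j=4 S=262.3892 intr=0.0000 cont=0.0000 V=0.0000[hold]  S*(4)=71.4163
k=3: j=0 S=84.0313 intr=27.5987 cont=27.7285 V=27.7285[hold]; j=1 S=116.3398 intr=0.0000 cont=7.4901 V=7.4901[hold]; j=2 S=161.0702 intr=0.0000 cont=0.0000 V=0.0000[hold]; j=3 S=222.9988 intr=0.0000 cont=0.0000 V=0.0000[hold]  S*(3)=-
k=2: j=0 S=98.8746 intr=12.7554 cont=17.9768 V=17.9768[hold]; j=1 S=136.8900 intr=0.0000 cont=3.9020 V=3.9020[hold]; j=2 S=189.5217 intr=0.0000 cont=0.0000 V=0.0000[hold]  S*(2)=-
k=1: j=0 S=116.3398 intr=0.0000 cont=11.2049 V=11.2049[hold]; j=1 S=161.0702 intr=0.0000 cont=2.0328 V=2.0328[hold]  S*(1)=-
k=0: j=0 S=136.8900 intr=0.0000 cont=6.7957 V=6.7957[hold]  S*(0)=-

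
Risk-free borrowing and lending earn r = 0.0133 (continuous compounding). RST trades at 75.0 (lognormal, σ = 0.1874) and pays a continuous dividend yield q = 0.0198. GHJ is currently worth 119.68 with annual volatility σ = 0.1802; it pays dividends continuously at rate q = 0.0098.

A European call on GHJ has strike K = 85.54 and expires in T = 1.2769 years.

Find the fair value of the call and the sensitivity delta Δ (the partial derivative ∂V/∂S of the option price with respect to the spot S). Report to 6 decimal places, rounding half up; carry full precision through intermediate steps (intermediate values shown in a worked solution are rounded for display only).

σ√T = 0.1802·√1.2769 = 0.203626
d₁ = (ln(S/K) + (r−q+σ²/2)T) / (σ√T) = (ln(119.68/85.54) + (0.0133−0.0098+0.1802²/2)·1.2769) / 0.203626 = (0.335837 + 0.025201) / 0.203626 = 1.773046
d₂ = d₁ − σ√T = 1.773046 − 0.203626 = 1.569420
e^{−rT} = 0.983161
e^{−qT} = 0.987564
N(d₁) = 0.961889,  N(d₂) = 0.941725
Call price V = S·e^{−qT}·N(d₁) − K·e^{−rT}·N(d₂) = 113.687355 − 79.198657 = 34.488698
Δ = e^{−qT}·N(d₁) = 0.949928

price = 34.488698
Δ = 0.949928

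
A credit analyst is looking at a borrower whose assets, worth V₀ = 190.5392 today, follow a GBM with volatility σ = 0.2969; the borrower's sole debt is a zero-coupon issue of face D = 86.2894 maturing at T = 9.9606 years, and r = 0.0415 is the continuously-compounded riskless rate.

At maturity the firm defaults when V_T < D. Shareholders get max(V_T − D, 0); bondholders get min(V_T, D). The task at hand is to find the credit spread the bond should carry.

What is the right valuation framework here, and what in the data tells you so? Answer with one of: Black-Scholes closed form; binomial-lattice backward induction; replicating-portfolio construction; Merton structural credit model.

Key observation: the asked-for credit quantity lives on the firm's capital structure — asset value, asset volatility, debt face 86.2894 — which is the structural model's domain.

framework: Merton structural credit model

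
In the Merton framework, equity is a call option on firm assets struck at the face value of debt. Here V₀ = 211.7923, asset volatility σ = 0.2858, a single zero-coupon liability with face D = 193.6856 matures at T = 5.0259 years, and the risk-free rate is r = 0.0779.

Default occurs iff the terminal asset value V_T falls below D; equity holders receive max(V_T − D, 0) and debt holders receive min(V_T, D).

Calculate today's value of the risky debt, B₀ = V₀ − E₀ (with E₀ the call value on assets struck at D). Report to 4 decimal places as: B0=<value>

B0=117.3626

Equity is a call on the firm's assets struck at D = 193.6856:
d₁ = [ln(V₀/D) + (r + σ²/2)T] / (σ√T)
   = [ln(211.7923/193.6856) + (0.0779 + 0.5·0.2858²)·5.0259] / (0.2858·√5.0259)
   = [0.089370 + 0.596779] / 0.640721 = 1.070901
d₂ = d₁ − σ√T = 1.070901 − 0.640721 = 0.430180
N(d₁) = 0.857893,  N(d₂) = 0.666468,  e^(−rT) = 0.676030
E₀ = V₀·N(d₁) − D·e^(−rT)·N(d₂)
   = 211.7923·0.857893 − 193.6856·0.676030·0.666468 = 94.429674
B₀ = V₀ − E₀ = 211.7923 − 94.429674 = 117.362626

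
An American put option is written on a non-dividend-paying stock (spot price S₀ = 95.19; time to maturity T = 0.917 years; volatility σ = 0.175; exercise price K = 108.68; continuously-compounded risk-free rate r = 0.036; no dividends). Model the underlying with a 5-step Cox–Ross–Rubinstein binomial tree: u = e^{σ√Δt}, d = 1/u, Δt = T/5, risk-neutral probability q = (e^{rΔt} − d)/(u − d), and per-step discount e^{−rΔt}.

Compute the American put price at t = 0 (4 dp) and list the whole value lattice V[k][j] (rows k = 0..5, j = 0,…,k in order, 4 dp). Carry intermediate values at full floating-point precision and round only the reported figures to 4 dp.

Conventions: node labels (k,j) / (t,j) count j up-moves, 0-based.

Δt=0.18340, u=1.07782, d=0.92780, q=0.52543, disc=e^(-rΔt)=0.99342
k=5 terminal: V=max(K-S,0) → 43.2387 32.6565 20.3632 6.0819 0.0000 0.0000
k=4: j=0 S=70.5342 intr=38.1458 cont=37.4306 V=38.1458[EX]; j=1 S=81.9399 intr=26.7401 cont=26.0249 V=26.7401[EX]; j=2 S=95.1900 intr=13.4900 cont=12.7748 V=13.4900[EX]; j=3 S=110.5826 intr=0.0000 cont=2.8673 V=2.8673[hold]; j=4 S=128.4644 intr=0.0000 cont=0.0000 V=0.0000[hold]
k=3: j=0 S=76.0235 intr=32.6565 cont=31.9413 V=32.6565[EX]; j=1 S=88.3168 intr=20.3632 cont=19.6480 V=20.3632[EX]; j=2 S=102.5981 intr=6.0819 cont=7.8565 V=7.8565[hold]; j=3 S=119.1886 intr=0.0000 cont=1.3518 V=1.3518[hold]
k=2: j=0 S=81.9399 intr=26.7401 cont=26.0249 V=26.7401[EX]; j=1 S=95.1900 intr=13.4900 cont=13.7011 V=13.7011[hold]; j=2 S=110.5826 intr=0.0000 cont=4.4096 V=4.4096[hold]
k=1: j=0 S=88.3168 intr=20.3632 cont=19.7582 V=20.3632[EX]; j=1 S=102.5981 intr=6.0819 cont=8.7611 V=8.7611[hold]
k=0: j=0 S=95.1900 intr=13.4900 cont=14.1732 V=14.1732[hold]

price = 14.1732
tree:
14.1732
20.3632 8.7611
26.7401 13.7011 4.4096
32.6565 20.3632 7.8565 1.3518
38.1458 26.7401 13.4900 2.8673 0.0000
43.2387 32.6565 20.3632 6.0819 0.0000 0.0000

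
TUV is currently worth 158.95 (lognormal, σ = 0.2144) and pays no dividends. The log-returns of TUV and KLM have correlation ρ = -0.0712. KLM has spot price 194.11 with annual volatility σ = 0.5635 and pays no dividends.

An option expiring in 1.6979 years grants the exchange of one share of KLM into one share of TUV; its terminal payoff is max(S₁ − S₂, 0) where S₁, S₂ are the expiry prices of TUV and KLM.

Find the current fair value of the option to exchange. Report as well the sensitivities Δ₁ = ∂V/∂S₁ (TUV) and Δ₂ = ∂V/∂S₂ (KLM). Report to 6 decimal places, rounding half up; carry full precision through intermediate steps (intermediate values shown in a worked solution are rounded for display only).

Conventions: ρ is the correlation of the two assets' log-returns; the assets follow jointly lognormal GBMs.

exchange price = 39.150710
Δ1 = 0.560974
Δ2 = -0.257669

σ_eff = √(σ₁² + σ₂² − 2ρσ₁σ₂) = √(0.2144² + 0.5635² − 2·-0.0712·0.2144·0.5635) = 0.617012
d₁ = (ln(S₁/S₂) + (q₂ − q₁ + σ_eff²/2)T) / (σ_eff√T) = (ln(158.95/194.11) + (0.0 − 0.0 + 0.190352)·1.6979) / 0.803988 = 0.153439
d₂ = d₁ − σ_eff√T = 0.153439 − 0.803988 = -0.650549
N(d₁) = 0.560974,  N(d₂) = 0.257669
V = S₁·e^{−q₁T}·N(d₁) − S₂·e^{−q₂T}·N(d₂) = 89.166800 − 50.016091 = 39.150710
Key observation: the rate r is irrelevant here: denominating values in KLM turns the exchange into a ratio option on S₁/S₂, and discounting at r drops out.
Δ₁ = e^{−q₁T}·N(d₁) = 0.560974;  Δ₂ = −e^{−q₂T}·N(d₂) = -0.257669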